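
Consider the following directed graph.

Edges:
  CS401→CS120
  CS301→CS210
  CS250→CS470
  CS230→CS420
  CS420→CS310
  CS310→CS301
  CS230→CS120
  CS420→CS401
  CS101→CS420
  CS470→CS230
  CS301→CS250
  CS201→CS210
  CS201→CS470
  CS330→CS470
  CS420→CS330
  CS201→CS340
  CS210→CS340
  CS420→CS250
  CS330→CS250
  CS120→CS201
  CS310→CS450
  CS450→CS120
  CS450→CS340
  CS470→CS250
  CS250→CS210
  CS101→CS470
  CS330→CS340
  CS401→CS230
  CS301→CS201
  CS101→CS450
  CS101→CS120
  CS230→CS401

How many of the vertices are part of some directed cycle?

A vertex is on a directed cycle iff it belongs to a strongly connected component of size ≥ 2 (or has a self-loop).
The vertices on cycles are {CS120, CS201, CS230, CS250, CS301, CS310, CS330, CS401, CS420, CS450, CS470} — 11 in total.

11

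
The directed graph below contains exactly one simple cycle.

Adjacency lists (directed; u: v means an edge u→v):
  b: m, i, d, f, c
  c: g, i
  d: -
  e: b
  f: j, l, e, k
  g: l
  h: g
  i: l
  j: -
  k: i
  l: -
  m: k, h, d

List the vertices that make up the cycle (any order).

b, e, f

DFS with gray/black marking from f:
f gray
  j gray
  j black
  l gray
  l black
  e gray
    b gray
      m gray
        k gray
          i gray
            i→l: l black — skip
          i black
        k black
        h gray
          g gray
            g→l: l black — skip
          g black
        h black
        d gray
        d black
      m black
      b→i: i black — skip
      b→d: d black — skip
      b→f: f is gray → back edge
Back edge closes the cycle f → e → b → f; its vertices are {b, e, f}.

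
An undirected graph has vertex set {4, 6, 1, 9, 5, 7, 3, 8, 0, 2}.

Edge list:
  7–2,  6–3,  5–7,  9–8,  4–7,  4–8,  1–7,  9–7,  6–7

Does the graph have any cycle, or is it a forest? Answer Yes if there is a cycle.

Yes

DFS, tracking each vertex's parent; an edge to a visited non-parent vertex closes a cycle.
Start from 4:
visit 4 (parent –)
  visit 7 (parent 4)
    visit 1 (parent 7)
      1–7: parent, skip
    visit 9 (parent 7)
      visit 8 (parent 9)
        8–4: 4 visited and ≠ parent → cycle
Cycle: 4 – 7 – 9 – 8 – 4.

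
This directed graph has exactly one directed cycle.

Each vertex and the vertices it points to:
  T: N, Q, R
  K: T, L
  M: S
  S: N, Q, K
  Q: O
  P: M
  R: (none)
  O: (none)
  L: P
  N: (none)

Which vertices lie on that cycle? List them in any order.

K, L, M, P, S

DFS with gray/black marking from M:
M gray
  S gray
    N gray
    N black
    Q gray
      O gray
      O black
    Q black
    K gray
      T gray
        T→N: N black — skip
        T→Q: Q black — skip
        R gray
        R black
      T black
      L gray
        P gray
          P→M: M is gray → back edge
Back edge closes the cycle M → S → K → L → P → M; its vertices are {K, L, M, P, S}.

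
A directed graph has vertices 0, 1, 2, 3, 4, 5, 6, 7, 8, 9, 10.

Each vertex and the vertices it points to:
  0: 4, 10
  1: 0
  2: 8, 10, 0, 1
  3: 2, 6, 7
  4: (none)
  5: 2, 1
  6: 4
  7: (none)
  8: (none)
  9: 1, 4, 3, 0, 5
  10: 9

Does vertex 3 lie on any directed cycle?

3 is on a cycle iff 3 can reach itself via ≥1 edge.
3 → 2 → 10 → 9 → 3 — yes.

Yes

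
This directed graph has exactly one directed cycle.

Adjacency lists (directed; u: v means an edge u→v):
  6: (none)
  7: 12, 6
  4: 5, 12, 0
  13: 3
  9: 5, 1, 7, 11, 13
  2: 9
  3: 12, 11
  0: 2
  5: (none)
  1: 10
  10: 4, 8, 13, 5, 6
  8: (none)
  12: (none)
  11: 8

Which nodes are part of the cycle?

DFS with gray/black marking from 9:
9 gray
  5 gray
  5 black
  1 gray
    10 gray
      4 gray
        4→5: 5 black — skip
        12 gray
        12 black
        0 gray
          2 gray
            2→9: 9 is gray → back edge
Back edge closes the cycle 9 → 1 → 10 → 4 → 0 → 2 → 9; its vertices are {0, 1, 2, 4, 9, 10}.

0, 1, 2, 4, 9, 10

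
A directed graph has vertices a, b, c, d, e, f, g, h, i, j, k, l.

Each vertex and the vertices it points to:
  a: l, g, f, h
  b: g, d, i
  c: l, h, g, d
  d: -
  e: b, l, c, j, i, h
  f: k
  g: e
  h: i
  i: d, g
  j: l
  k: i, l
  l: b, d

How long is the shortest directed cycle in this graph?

3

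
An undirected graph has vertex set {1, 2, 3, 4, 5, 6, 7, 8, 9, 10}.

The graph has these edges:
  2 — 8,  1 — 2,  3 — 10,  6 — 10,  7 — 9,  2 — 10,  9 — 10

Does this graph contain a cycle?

DFS, tracking each vertex's parent; an edge to a visited non-parent vertex closes a cycle.
Start from 4:
visit 4 (parent –)
visit 1 (parent –)
  visit 2 (parent 1)
    visit 10 (parent 2)
      visit 6 (parent 10)
        6–10: parent, skip
      visit 9 (parent 10)
        9–10: parent, skip
        visit 7 (parent 9)
          7–9: parent, skip
      10–2: parent, skip
      visit 3 (parent 10)
        3–10: parent, skip
    2–1: parent, skip
    visit 8 (parent 2)
      8–2: parent, skip
visit 5 (parent –)
No non-parent visited neighbor found — the graph is a forest.

No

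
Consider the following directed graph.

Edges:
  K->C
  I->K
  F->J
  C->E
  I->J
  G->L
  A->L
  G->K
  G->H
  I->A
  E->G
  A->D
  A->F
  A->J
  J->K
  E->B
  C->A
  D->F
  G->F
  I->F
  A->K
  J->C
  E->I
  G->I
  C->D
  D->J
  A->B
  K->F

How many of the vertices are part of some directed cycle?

9

A vertex is on a directed cycle iff it belongs to a strongly connected component of size ≥ 2 (or has a self-loop).
The vertices on cycles are {A, C, D, E, F, G, I, J, K} — 9 in total.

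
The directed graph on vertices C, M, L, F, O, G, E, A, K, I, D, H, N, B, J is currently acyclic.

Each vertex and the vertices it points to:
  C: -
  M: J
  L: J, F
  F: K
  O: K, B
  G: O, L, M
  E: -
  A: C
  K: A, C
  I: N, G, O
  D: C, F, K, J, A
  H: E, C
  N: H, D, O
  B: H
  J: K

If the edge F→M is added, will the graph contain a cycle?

Adding F→M creates a cycle iff M can already reach F.
Explore from M: no path reaches F. The graph stays acyclic.

No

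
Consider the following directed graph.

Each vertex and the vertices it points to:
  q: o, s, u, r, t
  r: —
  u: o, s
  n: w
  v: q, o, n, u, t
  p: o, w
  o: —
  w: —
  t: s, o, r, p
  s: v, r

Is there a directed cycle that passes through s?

Yes

s is on a cycle iff s can reach itself via ≥1 edge.
s → v → q → s — yes.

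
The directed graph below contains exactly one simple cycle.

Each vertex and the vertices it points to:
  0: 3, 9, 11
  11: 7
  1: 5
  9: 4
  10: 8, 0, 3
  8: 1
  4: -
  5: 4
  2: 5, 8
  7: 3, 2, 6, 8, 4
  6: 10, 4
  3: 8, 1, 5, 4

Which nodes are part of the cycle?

DFS with gray/black marking from 10:
10 gray
  8 gray
    1 gray
      5 gray
        4 gray
        4 black
      5 black
    1 black
  8 black
  0 gray
    3 gray
      3→8: 8 black — skip
      3→1: 1 black — skip
      3→5: 5 black — skip
      3→4: 4 black — skip
    3 black
    9 gray
      9→4: 4 black — skip
    9 black
    11 gray
      7 gray
        7→3: 3 black — skip
        2 gray
          2→5: 5 black — skip
          2→8: 8 black — skip
        2 black
        6 gray
          6→10: 10 is gray → back edge
Back edge closes the cycle 10 → 0 → 11 → 7 → 6 → 10; its vertices are {0, 6, 7, 10, 11}.

0, 6, 7, 10, 11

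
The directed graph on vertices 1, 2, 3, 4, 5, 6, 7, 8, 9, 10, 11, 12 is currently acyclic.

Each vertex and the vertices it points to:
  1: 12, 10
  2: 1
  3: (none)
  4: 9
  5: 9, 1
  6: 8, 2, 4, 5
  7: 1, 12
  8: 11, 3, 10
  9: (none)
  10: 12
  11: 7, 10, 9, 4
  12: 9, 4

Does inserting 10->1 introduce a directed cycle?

Yes

Adding 10→1 creates a cycle iff 1 can already reach 10.
Path from 1: 1 → 10.
So 1 → … → 10 → 1 is a cycle.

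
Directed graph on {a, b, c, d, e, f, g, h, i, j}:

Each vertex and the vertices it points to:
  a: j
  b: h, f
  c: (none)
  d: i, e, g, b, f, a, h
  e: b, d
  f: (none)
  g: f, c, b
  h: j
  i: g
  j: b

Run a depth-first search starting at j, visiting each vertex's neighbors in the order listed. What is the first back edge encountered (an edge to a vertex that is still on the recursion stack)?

h→j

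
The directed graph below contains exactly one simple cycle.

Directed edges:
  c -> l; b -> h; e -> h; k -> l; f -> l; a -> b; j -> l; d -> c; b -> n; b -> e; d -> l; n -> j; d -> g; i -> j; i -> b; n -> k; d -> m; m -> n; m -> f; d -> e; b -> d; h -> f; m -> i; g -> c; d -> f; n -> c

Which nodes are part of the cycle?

b, d, i, m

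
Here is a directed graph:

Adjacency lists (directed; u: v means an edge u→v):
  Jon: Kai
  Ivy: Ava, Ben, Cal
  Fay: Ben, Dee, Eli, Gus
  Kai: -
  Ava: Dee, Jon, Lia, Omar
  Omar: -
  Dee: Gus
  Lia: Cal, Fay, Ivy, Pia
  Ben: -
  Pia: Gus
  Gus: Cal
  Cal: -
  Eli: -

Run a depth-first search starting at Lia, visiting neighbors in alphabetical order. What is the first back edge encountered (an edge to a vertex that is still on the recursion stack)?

Ava→Lia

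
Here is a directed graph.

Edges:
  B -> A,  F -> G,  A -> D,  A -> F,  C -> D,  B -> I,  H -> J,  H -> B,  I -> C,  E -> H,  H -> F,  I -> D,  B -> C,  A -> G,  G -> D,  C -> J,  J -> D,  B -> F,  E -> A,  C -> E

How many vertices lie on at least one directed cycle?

5

A vertex is on a directed cycle iff it belongs to a strongly connected component of size ≥ 2 (or has a self-loop).
The vertices on cycles are {B, C, E, H, I} — 5 in total.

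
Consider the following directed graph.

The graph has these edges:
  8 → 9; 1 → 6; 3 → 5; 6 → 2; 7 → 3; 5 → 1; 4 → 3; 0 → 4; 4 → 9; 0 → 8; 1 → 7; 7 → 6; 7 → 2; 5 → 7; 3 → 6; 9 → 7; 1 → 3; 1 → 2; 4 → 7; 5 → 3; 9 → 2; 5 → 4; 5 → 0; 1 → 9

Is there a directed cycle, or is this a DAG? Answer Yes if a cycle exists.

Yes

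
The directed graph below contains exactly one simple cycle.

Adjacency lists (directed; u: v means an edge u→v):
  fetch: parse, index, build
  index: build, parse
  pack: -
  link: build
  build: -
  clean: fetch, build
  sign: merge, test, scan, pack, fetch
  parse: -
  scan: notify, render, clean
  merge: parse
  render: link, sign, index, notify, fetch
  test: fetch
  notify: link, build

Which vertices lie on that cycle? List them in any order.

scan, sign, render

DFS with gray/black marking from scan:
scan gray
  notify gray
    link gray
      build gray
      build black
    link black
    notify→build: build black — skip
  notify black
  render gray
    render→link: link black — skip
    sign gray
      merge gray
        parse gray
        parse black
      merge black
      test gray
        fetch gray
          fetch→parse: parse black — skip
          index gray
            index→build: build black — skip
            index→parse: parse black — skip
          index black
          fetch→build: build black — skip
        fetch black
      test black
      sign→scan: scan is gray → back edge
Back edge closes the cycle scan → render → sign → scan; its vertices are {scan, sign, render}.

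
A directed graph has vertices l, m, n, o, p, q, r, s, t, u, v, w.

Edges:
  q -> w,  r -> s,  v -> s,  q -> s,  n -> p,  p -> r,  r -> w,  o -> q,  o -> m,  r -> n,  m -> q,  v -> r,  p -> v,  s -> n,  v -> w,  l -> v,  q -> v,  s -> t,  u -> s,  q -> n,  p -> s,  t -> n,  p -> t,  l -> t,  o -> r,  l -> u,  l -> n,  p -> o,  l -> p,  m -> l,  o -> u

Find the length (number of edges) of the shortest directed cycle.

3

For each vertex v, BFS finds the shortest path from v back to v.
The shortest such closed walk is p → t → n → p, length 3.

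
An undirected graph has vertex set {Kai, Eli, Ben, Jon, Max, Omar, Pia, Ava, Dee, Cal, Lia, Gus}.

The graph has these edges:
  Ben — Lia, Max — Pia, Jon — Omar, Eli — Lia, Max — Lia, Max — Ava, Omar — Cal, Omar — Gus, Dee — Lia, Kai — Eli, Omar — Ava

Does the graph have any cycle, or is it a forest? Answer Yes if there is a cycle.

No

DFS, tracking each vertex's parent; an edge to a visited non-parent vertex closes a cycle.
Start from Omar:
visit Omar (parent –)
  visit Gus (parent Omar)
    Gus–Omar: parent, skip
  visit Cal (parent Omar)
    Cal–Omar: parent, skip
  visit Ava (parent Omar)
    Ava–Omar: parent, skip
    visit Max (parent Ava)
      visit Lia (parent Max)
        visit Eli (parent Lia)
          visit Kai (parent Eli)
            Kai–Eli: parent, skip
          Eli–Lia: parent, skip
        visit Ben (parent Lia)
          Ben–Lia: parent, skip
        visit Dee (parent Lia)
          Dee–Lia: parent, skip
        Lia–Max: parent, skip
      visit Pia (parent Max)
        Pia–Max: parent, skip
      Max–Ava: parent, skip
  visit Jon (parent Omar)
    Jon–Omar: parent, skip
No non-parent visited neighbor found — the graph is a forest.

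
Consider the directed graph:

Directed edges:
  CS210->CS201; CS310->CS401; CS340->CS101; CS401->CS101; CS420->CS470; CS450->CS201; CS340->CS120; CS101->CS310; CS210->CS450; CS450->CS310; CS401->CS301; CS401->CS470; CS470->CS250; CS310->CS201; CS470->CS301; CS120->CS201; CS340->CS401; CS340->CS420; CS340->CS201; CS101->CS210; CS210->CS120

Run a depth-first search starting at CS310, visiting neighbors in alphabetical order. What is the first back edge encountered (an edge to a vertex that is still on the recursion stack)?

CS450->CS310

DFS from CS310 (visiting neighbors in alphabetical order); mark gray on enter, black on exit:
CS310 gray
  CS201 gray
  CS201 black
  CS401 gray
    CS101 gray
      CS210 gray
        CS120 gray
          CS120→CS201: CS201 black — skip
        CS120 black
        CS210→CS201: CS201 black — skip
        CS450 gray
          CS450→CS201: CS201 black — skip
          CS450→CS310: CS310 is gray → back edge
First back edge: CS450 → CS310.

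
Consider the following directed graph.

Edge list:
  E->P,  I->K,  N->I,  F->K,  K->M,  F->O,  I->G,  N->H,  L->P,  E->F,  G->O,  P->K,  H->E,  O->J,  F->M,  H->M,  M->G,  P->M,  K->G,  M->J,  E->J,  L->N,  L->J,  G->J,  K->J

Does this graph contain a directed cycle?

No

DFS with white/gray/black marking, starting from F:
F gray
  K gray
    G gray
      J gray
      J black
      O gray
        O→J: J black — skip
      O black
    G black
    K→J: J black — skip
    M gray
      M→G: G black — skip
      M→J: J black — skip
    M black
  K black
  F→O: O black — skip
  F→M: M black — skip
F black
E gray
  P gray
    P→M: M black — skip
    P→K: K black — skip
  P black
  E→F: F black — skip
  E→J: J black — skip
E black
I gray
  I→G: G black — skip
  I→K: K black — skip
I black
H gray
  H→E: E black — skip
  H→M: M black — skip
H black
L gray
  N gray
    N→H: H black — skip
    N→I: I black — skip
  N black
  L→J: J black — skip
  L→P: P black — skip
L black
Every edge goes to a white or black vertex — no back edge, so the graph is acyclic.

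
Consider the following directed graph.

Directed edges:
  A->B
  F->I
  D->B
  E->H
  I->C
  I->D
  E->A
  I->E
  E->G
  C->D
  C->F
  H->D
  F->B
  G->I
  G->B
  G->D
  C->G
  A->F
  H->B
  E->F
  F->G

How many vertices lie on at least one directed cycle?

6

A vertex is on a directed cycle iff it belongs to a strongly connected component of size ≥ 2 (or has a self-loop).
The vertices on cycles are {A, C, E, F, G, I} — 6 in total.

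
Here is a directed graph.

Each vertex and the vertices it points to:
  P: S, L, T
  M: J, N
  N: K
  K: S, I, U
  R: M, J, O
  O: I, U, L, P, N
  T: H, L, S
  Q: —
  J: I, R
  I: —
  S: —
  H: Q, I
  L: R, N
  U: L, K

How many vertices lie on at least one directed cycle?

10

A vertex is on a directed cycle iff it belongs to a strongly connected component of size ≥ 2 (or has a self-loop).
The vertices on cycles are {J, K, L, M, N, O, P, R, T, U} — 10 in total.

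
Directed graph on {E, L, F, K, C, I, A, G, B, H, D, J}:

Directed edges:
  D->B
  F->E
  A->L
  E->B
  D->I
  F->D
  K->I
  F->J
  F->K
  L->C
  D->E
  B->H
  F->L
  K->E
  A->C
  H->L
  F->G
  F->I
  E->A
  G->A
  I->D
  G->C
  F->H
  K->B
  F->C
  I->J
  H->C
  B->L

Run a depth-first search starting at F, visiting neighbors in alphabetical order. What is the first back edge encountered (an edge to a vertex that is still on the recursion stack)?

I→D

DFS from F (visiting neighbors in alphabetical order); mark gray on enter, black on exit:
F gray
  C gray
  C black
  D gray
    B gray
      H gray
        H→C: C black — skip
        L gray
          L→C: C black — skip
        L black
      H black
      B→L: L black — skip
    B black
    E gray
      A gray
        A→C: C black — skip
        A→L: L black — skip
      A black
      E→B: B black — skip
    E black
    I gray
      I→D: D is gray → back edge
First back edge: I → D.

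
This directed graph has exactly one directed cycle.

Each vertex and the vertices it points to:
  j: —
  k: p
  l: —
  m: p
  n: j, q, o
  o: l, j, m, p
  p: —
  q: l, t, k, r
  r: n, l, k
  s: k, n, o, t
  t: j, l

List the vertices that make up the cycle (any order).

DFS with gray/black marking from n:
n gray
  j gray
  j black
  q gray
    l gray
    l black
    t gray
      t→j: j black — skip
      t→l: l black — skip
    t black
    k gray
      p gray
      p black
    k black
    r gray
      r→n: n is gray → back edge
Back edge closes the cycle n → q → r → n; its vertices are {n, q, r}.

n, q, r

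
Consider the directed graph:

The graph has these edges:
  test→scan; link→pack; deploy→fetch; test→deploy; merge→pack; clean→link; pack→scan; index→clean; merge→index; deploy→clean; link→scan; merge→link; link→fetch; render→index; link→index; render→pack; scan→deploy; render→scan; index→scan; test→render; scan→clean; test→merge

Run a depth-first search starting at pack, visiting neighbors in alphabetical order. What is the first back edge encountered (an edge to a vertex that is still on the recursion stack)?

DFS from pack (visiting neighbors in alphabetical order); mark gray on enter, black on exit:
pack gray
  scan gray
    clean gray
      link gray
        fetch gray
        fetch black
        index gray
          index→clean: clean is gray → back edge
First back edge: index → clean.

index→clean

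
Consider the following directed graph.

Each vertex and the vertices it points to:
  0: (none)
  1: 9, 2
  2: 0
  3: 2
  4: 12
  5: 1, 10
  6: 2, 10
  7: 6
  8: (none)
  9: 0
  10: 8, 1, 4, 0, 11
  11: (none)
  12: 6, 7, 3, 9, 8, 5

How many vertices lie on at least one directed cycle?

A vertex is on a directed cycle iff it belongs to a strongly connected component of size ≥ 2 (or has a self-loop).
The vertices on cycles are {4, 5, 6, 7, 10, 12} — 6 in total.

6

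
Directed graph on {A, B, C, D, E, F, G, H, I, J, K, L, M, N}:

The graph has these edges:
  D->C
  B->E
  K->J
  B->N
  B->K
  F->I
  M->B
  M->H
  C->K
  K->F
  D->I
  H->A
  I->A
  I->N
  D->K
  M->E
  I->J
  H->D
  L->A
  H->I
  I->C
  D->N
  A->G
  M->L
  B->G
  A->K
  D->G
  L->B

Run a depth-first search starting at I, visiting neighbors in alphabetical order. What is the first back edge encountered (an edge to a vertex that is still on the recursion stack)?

DFS from I (visiting neighbors in alphabetical order); mark gray on enter, black on exit:
I gray
  A gray
    G gray
    G black
    K gray
      F gray
        F→I: I is gray → back edge
First back edge: F → I.

F->I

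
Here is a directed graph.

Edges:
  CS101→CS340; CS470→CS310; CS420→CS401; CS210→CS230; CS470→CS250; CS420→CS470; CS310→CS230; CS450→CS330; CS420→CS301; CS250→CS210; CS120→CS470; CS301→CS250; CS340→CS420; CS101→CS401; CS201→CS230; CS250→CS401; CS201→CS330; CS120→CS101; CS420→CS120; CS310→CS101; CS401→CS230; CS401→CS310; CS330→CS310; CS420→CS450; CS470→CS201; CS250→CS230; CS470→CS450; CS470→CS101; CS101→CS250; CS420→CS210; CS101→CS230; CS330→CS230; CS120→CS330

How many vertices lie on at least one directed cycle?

12

A vertex is on a directed cycle iff it belongs to a strongly connected component of size ≥ 2 (or has a self-loop).
The vertices on cycles are {CS101, CS120, CS201, CS250, CS301, CS310, CS330, CS340, CS401, CS420, CS450, CS470} — 12 in total.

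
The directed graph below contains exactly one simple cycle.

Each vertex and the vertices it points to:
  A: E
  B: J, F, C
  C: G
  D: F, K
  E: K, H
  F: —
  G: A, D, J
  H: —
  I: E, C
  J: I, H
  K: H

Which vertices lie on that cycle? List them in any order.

C, G, I, J

DFS with gray/black marking from C:
C gray
  G gray
    A gray
      E gray
        K gray
          H gray
          H black
        K black
        E→H: H black — skip
      E black
    A black
    D gray
      F gray
      F black
      D→K: K black — skip
    D black
    J gray
      I gray
        I→E: E black — skip
        I→C: C is gray → back edge
Back edge closes the cycle C → G → J → I → C; its vertices are {C, G, I, J}.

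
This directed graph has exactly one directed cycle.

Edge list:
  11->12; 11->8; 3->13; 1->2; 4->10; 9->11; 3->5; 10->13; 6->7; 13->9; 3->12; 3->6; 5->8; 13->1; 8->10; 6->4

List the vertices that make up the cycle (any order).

DFS with gray/black marking from 13:
13 gray
  9 gray
    11 gray
      12 gray
      12 black
      8 gray
        10 gray
          10→13: 13 is gray → back edge
Back edge closes the cycle 13 → 9 → 11 → 8 → 10 → 13; its vertices are {8, 9, 10, 11, 13}.

8, 9, 10, 11, 13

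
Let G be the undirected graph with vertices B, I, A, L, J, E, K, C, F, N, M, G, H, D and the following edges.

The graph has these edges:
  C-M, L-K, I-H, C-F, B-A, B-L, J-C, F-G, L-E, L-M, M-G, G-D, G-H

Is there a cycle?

DFS, tracking each vertex's parent; an edge to a visited non-parent vertex closes a cycle.
Start from B:
visit B (parent –)
  visit A (parent B)
    A–B: parent, skip
  visit L (parent B)
    visit M (parent L)
      M–L: parent, skip
      visit G (parent M)
        visit D (parent G)
          D–G: parent, skip
        G–M: parent, skip
        visit H (parent G)
          visit I (parent H)
            I–H: parent, skip
          H–G: parent, skip
        visit F (parent G)
          visit C (parent F)
            C–M: M visited and ≠ parent → cycle
Cycle: M – G – F – C – M.

Yes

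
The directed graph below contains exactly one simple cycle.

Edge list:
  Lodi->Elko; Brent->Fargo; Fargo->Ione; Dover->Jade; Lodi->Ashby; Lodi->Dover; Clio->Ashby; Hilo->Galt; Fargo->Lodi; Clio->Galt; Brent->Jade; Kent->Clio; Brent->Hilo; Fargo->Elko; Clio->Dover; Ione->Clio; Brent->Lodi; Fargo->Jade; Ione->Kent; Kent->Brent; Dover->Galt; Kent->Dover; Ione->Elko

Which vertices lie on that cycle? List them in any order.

Ione, Kent, Brent, Fargo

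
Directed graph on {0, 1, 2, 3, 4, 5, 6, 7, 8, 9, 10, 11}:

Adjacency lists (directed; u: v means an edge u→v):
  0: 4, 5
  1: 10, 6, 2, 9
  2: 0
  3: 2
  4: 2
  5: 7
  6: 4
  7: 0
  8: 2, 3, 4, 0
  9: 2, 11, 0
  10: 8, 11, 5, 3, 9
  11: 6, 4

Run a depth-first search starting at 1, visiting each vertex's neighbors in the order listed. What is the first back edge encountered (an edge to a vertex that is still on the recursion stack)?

4→2

DFS from 1 (visiting each vertex's neighbors in the order listed); mark gray on enter, black on exit:
1 gray
  10 gray
    8 gray
      2 gray
        0 gray
          4 gray
            4→2: 2 is gray → back edge
First back edge: 4 → 2.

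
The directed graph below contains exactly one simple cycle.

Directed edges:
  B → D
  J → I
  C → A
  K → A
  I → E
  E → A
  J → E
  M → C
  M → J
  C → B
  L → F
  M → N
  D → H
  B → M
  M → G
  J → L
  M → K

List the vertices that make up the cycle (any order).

DFS with gray/black marking from M:
M gray
  C gray
    B gray
      D gray
        H gray
        H black
      D black
      B→M: M is gray → back edge
Back edge closes the cycle M → C → B → M; its vertices are {B, C, M}.

B, C, M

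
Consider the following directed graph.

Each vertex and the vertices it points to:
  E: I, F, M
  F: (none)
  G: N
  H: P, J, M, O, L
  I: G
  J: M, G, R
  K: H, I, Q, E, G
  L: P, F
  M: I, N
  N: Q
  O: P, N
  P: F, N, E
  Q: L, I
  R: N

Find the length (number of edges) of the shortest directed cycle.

For each vertex v, BFS finds the shortest path from v back to v.
The shortest such closed walk is L → P → N → Q → L, length 4.

4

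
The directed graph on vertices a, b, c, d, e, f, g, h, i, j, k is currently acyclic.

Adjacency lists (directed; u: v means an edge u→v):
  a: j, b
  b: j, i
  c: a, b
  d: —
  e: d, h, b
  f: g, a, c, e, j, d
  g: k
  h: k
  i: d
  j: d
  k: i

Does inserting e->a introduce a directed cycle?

No

Adding e→a creates a cycle iff a can already reach e.
Explore from a: no path reaches e. The graph stays acyclic.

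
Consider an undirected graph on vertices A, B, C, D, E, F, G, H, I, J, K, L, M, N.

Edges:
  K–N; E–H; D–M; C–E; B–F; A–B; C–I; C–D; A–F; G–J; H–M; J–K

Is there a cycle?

DFS, tracking each vertex's parent; an edge to a visited non-parent vertex closes a cycle.
Start from I:
visit I (parent –)
  visit C (parent I)
    visit E (parent C)
      E–C: parent, skip
      visit H (parent E)
        H–E: parent, skip
        visit M (parent H)
          visit D (parent M)
            D–C: C visited and ≠ parent → cycle
Cycle: C – E – H – M – D – C.

Yes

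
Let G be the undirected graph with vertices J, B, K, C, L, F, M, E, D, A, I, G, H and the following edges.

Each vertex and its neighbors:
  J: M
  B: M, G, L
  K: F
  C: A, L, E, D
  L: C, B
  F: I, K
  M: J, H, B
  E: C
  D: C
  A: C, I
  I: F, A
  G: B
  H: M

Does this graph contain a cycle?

No

DFS, tracking each vertex's parent; an edge to a visited non-parent vertex closes a cycle.
Start from J:
visit J (parent –)
  visit M (parent J)
    M–J: parent, skip
    visit H (parent M)
      H–M: parent, skip
    visit B (parent M)
      B–M: parent, skip
      visit G (parent B)
        G–B: parent, skip
      visit L (parent B)
        visit C (parent L)
          visit A (parent C)
            A–C: parent, skip
            visit I (parent A)
              visit F (parent I)
                F–I: parent, skip
                visit K (parent F)
                  K–F: parent, skip
              I–A: parent, skip
          C–L: parent, skip
          visit E (parent C)
            E–C: parent, skip
          visit D (parent C)
            D–C: parent, skip
        L–B: parent, skip
No non-parent visited neighbor found — the graph is a forest.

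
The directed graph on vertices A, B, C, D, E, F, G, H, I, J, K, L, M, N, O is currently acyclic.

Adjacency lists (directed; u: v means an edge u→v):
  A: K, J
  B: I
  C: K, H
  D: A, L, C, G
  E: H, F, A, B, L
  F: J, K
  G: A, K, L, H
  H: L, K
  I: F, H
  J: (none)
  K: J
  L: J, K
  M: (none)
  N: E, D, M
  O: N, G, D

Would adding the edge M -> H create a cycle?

Adding M→H creates a cycle iff H can already reach M.
Explore from H: no path reaches M. The graph stays acyclic.

No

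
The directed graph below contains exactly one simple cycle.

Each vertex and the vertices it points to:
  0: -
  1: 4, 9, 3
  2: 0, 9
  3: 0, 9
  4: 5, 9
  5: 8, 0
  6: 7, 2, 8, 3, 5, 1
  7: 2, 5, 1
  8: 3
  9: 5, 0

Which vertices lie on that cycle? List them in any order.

DFS with gray/black marking from 8:
8 gray
  3 gray
    0 gray
    0 black
    9 gray
      5 gray
        5→8: 8 is gray → back edge
Back edge closes the cycle 8 → 3 → 9 → 5 → 8; its vertices are {3, 5, 8, 9}.

3, 5, 8, 9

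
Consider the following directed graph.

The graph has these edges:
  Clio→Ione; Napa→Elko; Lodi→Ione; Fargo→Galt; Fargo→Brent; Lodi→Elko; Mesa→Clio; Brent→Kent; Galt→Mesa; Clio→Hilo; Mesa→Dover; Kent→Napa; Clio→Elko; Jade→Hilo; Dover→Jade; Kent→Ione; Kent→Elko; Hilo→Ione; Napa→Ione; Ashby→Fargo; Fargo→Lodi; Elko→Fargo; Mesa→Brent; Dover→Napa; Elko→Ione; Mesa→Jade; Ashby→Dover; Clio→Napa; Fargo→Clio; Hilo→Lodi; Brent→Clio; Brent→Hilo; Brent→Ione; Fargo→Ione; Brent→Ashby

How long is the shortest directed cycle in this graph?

3

For each vertex v, BFS finds the shortest path from v back to v.
The shortest such closed walk is Brent → Ashby → Fargo → Brent, length 3.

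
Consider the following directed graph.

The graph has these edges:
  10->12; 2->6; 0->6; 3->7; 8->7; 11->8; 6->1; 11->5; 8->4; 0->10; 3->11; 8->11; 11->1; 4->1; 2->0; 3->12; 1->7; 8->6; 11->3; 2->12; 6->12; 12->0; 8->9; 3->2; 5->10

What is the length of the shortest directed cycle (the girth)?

For each vertex v, BFS finds the shortest path from v back to v.
The shortest such closed walk is 3 → 11 → 3, length 2.

2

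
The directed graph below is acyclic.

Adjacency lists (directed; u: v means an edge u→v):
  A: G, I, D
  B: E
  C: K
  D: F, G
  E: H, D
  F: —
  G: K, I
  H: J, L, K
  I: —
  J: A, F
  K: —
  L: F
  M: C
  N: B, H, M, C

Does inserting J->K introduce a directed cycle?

Adding J→K creates a cycle iff K can already reach J.
Explore from K: no path reaches J. The graph stays acyclic.

No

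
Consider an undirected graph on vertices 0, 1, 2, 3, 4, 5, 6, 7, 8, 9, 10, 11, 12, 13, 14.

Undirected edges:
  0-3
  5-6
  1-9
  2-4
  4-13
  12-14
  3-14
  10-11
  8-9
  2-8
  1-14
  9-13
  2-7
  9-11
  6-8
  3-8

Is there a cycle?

Yes

DFS, tracking each vertex's parent; an edge to a visited non-parent vertex closes a cycle.
Start from 12:
visit 12 (parent –)
  visit 14 (parent 12)
    visit 1 (parent 14)
      1–14: parent, skip
      visit 9 (parent 1)
        visit 13 (parent 9)
          13–9: parent, skip
          visit 4 (parent 13)
            visit 2 (parent 4)
              2–4: parent, skip
              visit 7 (parent 2)
                7–2: parent, skip
              visit 8 (parent 2)
                8–9: 9 visited and ≠ parent → cycle
Cycle: 9 – 13 – 4 – 2 – 8 – 9.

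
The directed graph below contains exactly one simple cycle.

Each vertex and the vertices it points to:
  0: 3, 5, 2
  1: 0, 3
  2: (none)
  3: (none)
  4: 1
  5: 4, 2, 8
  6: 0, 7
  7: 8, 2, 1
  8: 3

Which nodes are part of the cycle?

0, 1, 4, 5

DFS with gray/black marking from 0:
0 gray
  3 gray
  3 black
  5 gray
    4 gray
      1 gray
        1→0: 0 is gray → back edge
Back edge closes the cycle 0 → 5 → 4 → 1 → 0; its vertices are {0, 1, 4, 5}.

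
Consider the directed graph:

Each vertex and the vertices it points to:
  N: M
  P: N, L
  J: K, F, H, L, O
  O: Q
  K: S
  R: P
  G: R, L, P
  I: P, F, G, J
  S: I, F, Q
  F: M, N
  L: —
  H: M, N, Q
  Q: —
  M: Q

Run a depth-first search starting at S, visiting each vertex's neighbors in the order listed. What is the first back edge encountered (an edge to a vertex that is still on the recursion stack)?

K->S

DFS from S (visiting each vertex's neighbors in the order listed); mark gray on enter, black on exit:
S gray
  I gray
    P gray
      N gray
        M gray
          Q gray
          Q black
        M black
      N black
      L gray
      L black
    P black
    F gray
      F→M: M black — skip
      F→N: N black — skip
    F black
    G gray
      R gray
        R→P: P black — skip
      R black
      G→L: L black — skip
      G→P: P black — skip
    G black
    J gray
      K gray
        K→S: S is gray → back edge
First back edge: K → S.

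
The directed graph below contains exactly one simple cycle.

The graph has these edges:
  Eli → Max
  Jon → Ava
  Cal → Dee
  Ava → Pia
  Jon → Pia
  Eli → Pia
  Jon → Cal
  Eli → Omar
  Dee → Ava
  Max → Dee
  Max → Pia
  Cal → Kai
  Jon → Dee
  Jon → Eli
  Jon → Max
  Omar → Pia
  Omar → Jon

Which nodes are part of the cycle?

Eli, Jon, Omar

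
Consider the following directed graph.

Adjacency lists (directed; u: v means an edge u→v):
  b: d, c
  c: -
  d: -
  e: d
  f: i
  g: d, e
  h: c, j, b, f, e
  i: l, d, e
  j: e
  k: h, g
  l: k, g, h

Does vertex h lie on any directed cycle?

h is on a cycle iff h can reach itself via ≥1 edge.
h → f → i → l → h — yes.

Yes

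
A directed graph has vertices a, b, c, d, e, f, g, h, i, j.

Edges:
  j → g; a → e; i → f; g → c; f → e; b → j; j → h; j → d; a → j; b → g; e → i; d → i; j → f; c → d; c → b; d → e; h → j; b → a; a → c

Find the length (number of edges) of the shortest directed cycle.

2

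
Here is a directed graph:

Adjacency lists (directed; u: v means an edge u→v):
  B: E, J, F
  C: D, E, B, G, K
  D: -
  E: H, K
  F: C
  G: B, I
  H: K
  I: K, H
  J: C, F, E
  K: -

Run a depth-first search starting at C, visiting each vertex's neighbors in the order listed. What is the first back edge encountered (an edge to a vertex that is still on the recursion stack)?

DFS from C (visiting each vertex's neighbors in the order listed); mark gray on enter, black on exit:
C gray
  D gray
  D black
  E gray
    H gray
      K gray
      K black
    H black
    E→K: K black — skip
  E black
  B gray
    B→E: E black — skip
    J gray
      J→C: C is gray → back edge
First back edge: J → C.

J->C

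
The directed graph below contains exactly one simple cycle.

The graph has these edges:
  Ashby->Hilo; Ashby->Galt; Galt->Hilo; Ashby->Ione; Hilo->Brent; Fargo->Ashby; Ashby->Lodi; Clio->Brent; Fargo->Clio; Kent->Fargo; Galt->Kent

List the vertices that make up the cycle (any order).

DFS with gray/black marking from Fargo:
Fargo gray
  Clio gray
    Brent gray
    Brent black
  Clio black
  Ashby gray
    Lodi gray
    Lodi black
    Galt gray
      Hilo gray
        Hilo→Brent: Brent black — skip
      Hilo black
      Kent gray
        Kent→Fargo: Fargo is gray → back edge
Back edge closes the cycle Fargo → Ashby → Galt → Kent → Fargo; its vertices are {Galt, Kent, Ashby, Fargo}.

Galt, Kent, Ashby, Fargo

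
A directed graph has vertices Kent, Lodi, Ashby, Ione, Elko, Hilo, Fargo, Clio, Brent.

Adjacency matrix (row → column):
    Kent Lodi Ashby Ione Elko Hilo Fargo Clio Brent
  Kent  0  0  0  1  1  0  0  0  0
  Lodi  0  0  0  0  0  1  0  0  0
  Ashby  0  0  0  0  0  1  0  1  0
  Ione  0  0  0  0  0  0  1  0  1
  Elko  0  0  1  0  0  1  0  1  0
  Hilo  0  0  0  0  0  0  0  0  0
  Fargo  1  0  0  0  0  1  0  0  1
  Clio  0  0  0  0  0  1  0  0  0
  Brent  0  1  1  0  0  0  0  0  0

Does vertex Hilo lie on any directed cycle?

No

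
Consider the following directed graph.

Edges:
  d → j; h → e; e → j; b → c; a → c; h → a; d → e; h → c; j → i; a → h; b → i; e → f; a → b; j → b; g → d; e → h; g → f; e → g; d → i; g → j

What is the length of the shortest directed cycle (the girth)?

2

For each vertex v, BFS finds the shortest path from v back to v.
The shortest such closed walk is h → a → h, length 2.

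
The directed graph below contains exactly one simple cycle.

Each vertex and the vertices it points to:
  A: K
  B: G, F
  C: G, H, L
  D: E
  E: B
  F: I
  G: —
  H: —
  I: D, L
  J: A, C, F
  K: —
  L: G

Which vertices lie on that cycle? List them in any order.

B, D, E, F, I

DFS with gray/black marking from F:
F gray
  I gray
    D gray
      E gray
        B gray
          G gray
          G black
          B→F: F is gray → back edge
Back edge closes the cycle F → I → D → E → B → F; its vertices are {B, D, E, F, I}.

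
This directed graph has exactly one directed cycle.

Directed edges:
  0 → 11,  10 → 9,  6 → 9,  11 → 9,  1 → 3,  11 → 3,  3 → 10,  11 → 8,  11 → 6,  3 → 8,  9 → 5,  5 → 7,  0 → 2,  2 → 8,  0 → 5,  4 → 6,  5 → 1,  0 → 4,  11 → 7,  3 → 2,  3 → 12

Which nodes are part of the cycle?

1, 3, 5, 9, 10

DFS with gray/black marking from 5:
5 gray
  7 gray
  7 black
  1 gray
    3 gray
      12 gray
      12 black
      10 gray
        9 gray
          9→5: 5 is gray → back edge
Back edge closes the cycle 5 → 1 → 3 → 10 → 9 → 5; its vertices are {1, 3, 5, 9, 10}.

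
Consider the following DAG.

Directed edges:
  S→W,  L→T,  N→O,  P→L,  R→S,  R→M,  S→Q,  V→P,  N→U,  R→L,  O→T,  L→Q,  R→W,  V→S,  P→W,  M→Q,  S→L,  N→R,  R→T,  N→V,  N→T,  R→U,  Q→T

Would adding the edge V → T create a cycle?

Adding V→T creates a cycle iff T can already reach V.
Explore from T: no path reaches V. The graph stays acyclic.

No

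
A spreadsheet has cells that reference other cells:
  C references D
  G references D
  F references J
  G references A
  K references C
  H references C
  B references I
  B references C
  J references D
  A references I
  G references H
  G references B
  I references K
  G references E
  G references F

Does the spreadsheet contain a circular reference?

No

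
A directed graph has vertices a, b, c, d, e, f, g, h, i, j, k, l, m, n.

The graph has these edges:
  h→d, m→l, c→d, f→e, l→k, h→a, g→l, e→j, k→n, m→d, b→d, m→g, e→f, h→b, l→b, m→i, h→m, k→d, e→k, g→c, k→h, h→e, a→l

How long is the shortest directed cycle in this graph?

For each vertex v, BFS finds the shortest path from v back to v.
The shortest such closed walk is e → f → e, length 2.

2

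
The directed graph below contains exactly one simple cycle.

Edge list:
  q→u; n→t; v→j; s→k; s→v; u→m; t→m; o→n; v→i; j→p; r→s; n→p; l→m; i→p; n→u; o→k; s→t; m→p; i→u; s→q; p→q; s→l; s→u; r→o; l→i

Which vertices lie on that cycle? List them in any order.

DFS with gray/black marking from m:
m gray
  p gray
    q gray
      u gray
        u→m: m is gray → back edge
Back edge closes the cycle m → p → q → u → m; its vertices are {m, p, q, u}.

m, p, q, u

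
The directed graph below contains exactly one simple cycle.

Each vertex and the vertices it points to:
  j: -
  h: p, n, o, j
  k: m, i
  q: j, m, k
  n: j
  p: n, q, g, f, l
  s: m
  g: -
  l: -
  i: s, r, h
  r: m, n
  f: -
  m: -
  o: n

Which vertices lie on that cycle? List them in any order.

DFS with gray/black marking from k:
k gray
  m gray
  m black
  i gray
    s gray
      s→m: m black — skip
    s black
    r gray
      r→m: m black — skip
      n gray
        j gray
        j black
      n black
    r black
    h gray
      p gray
        p→n: n black — skip
        q gray
          q→j: j black — skip
          q→m: m black — skip
          q→k: k is gray → back edge
Back edge closes the cycle k → i → h → p → q → k; its vertices are {h, i, k, p, q}.

h, i, k, p, q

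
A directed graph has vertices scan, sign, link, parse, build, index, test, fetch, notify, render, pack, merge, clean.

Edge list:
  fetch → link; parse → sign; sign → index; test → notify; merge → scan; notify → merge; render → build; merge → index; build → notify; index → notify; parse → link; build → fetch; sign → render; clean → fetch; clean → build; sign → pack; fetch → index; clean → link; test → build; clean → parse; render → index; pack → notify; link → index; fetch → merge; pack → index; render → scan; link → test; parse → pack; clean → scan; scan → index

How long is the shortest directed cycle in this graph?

For each vertex v, BFS finds the shortest path from v back to v.
The shortest such closed walk is merge → index → notify → merge, length 3.

3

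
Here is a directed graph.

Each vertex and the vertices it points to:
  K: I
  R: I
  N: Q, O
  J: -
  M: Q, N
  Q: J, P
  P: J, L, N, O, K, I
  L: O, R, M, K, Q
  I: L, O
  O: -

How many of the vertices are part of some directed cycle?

8

A vertex is on a directed cycle iff it belongs to a strongly connected component of size ≥ 2 (or has a self-loop).
The vertices on cycles are {I, K, L, M, N, P, Q, R} — 8 in total.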